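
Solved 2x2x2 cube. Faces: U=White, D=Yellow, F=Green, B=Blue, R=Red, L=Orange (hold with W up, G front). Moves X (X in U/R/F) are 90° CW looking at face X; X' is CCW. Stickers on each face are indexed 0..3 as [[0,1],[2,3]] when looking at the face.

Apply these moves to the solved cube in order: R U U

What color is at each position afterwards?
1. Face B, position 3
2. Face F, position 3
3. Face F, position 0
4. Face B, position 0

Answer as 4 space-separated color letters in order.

Answer: B Y W G

Derivation:
After move 1 (R): R=RRRR U=WGWG F=GYGY D=YBYB B=WBWB
After move 2 (U): U=WWGG F=RRGY R=WBRR B=OOWB L=GYOO
After move 3 (U): U=GWGW F=WBGY R=OORR B=GYWB L=RROO
Query 1: B[3] = B
Query 2: F[3] = Y
Query 3: F[0] = W
Query 4: B[0] = G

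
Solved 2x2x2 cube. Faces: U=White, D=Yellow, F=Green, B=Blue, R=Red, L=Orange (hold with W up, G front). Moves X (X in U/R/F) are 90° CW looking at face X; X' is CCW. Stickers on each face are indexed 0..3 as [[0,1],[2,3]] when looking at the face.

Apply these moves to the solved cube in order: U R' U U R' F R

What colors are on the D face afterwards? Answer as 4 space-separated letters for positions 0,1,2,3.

Answer: G R Y G

Derivation:
After move 1 (U): U=WWWW F=RRGG R=BBRR B=OOBB L=GGOO
After move 2 (R'): R=BRBR U=WBWO F=RWGW D=YRYG B=YOYB
After move 3 (U): U=WWOB F=BRGW R=YOBR B=GGYB L=RWOO
After move 4 (U): U=OWBW F=YOGW R=GGBR B=RWYB L=BROO
After move 5 (R'): R=GRGB U=OYBR F=YWGW D=YOYW B=GWRB
After move 6 (F): F=GYWW U=OYOR R=BRRB D=GGYW L=BYOO
After move 7 (R): R=RBBR U=OYOW F=GGWW D=GRYG B=RWYB
Query: D face = GRYG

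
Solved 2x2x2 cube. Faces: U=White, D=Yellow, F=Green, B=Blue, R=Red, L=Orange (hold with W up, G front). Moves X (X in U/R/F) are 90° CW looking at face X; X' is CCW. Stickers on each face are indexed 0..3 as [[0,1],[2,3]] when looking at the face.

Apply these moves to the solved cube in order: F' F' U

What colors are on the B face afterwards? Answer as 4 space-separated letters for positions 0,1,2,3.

After move 1 (F'): F=GGGG U=WWRR R=YRYR D=OOYY L=OWOW
After move 2 (F'): F=GGGG U=WWYY R=OROR D=WWYY L=OROR
After move 3 (U): U=YWYW F=ORGG R=BBOR B=ORBB L=GGOR
Query: B face = ORBB

Answer: O R B B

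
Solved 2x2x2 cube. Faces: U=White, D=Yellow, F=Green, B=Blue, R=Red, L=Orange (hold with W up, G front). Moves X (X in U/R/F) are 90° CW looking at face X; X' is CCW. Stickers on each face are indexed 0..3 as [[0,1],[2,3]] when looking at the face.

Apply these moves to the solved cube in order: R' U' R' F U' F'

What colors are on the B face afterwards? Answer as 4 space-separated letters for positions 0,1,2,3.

After move 1 (R'): R=RRRR U=WBWB F=GWGW D=YGYG B=YBYB
After move 2 (U'): U=BBWW F=OOGW R=GWRR B=RRYB L=YBOO
After move 3 (R'): R=WRGR U=BYWR F=OBGW D=YOYW B=GRGB
After move 4 (F): F=GOWB U=BYOB R=WRRR D=GWYW L=YYOO
After move 5 (U'): U=YBBO F=YYWB R=GORR B=WRGB L=GROO
After move 6 (F'): F=YBYW U=YBGR R=WOGR D=ROYW L=GOOB
Query: B face = WRGB

Answer: W R G B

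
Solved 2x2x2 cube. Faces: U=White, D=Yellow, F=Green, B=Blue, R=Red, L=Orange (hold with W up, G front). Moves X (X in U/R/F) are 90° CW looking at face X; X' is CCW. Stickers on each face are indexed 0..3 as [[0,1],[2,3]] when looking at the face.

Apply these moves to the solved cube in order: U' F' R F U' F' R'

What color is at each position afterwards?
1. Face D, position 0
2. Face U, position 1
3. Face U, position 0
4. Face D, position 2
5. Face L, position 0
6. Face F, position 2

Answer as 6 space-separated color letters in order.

Answer: R W G Y R B

Derivation:
After move 1 (U'): U=WWWW F=OOGG R=GGRR B=RRBB L=BBOO
After move 2 (F'): F=OGOG U=WWGR R=YGYR D=BOYY L=BWOW
After move 3 (R): R=YYRG U=WGGG F=OOOY D=BBYR B=RRWB
After move 4 (F): F=OOYO U=WGWW R=GYGG D=RYYR L=BBOB
After move 5 (U'): U=GWWW F=BBYO R=OOGG B=GYWB L=RROB
After move 6 (F'): F=BOBY U=GWOG R=YORG D=RBYR L=RWOW
After move 7 (R'): R=OGYR U=GWOG F=BWBG D=ROYY B=RYBB
Query 1: D[0] = R
Query 2: U[1] = W
Query 3: U[0] = G
Query 4: D[2] = Y
Query 5: L[0] = R
Query 6: F[2] = B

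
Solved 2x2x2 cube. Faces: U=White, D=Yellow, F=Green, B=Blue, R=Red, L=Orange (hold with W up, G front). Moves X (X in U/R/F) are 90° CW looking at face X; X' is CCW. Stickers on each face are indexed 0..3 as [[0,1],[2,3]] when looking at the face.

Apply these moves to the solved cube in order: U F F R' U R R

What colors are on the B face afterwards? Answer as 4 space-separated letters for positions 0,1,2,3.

Answer: Y R R B

Derivation:
After move 1 (U): U=WWWW F=RRGG R=BBRR B=OOBB L=GGOO
After move 2 (F): F=GRGR U=WWOG R=WBWR D=RBYY L=GYOY
After move 3 (F): F=GGRR U=WWYY R=OBGR D=WWYY L=GROB
After move 4 (R'): R=BROG U=WBYO F=GWRY D=WGYR B=YOWB
After move 5 (U): U=YWOB F=BRRY R=YOOG B=GRWB L=GWOB
After move 6 (R): R=OYGO U=YROY F=BGRR D=WWYG B=BRWB
After move 7 (R): R=GOOY U=YGOR F=BWRG D=WWYB B=YRRB
Query: B face = YRRB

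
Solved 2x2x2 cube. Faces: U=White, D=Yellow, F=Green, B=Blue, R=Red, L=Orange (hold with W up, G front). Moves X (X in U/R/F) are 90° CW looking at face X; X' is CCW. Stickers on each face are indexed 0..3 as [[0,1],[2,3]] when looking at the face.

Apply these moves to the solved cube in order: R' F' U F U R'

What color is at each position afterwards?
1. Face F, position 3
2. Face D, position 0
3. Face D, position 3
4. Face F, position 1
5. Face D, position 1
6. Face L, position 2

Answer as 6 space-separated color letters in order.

After move 1 (R'): R=RRRR U=WBWB F=GWGW D=YGYG B=YBYB
After move 2 (F'): F=WWGG U=WBRR R=GRYR D=OOYG L=OBOW
After move 3 (U): U=RWRB F=GRGG R=YBYR B=OBYB L=WWOW
After move 4 (F): F=GGGR U=RWWW R=RBBR D=YYYG L=WOOO
After move 5 (U): U=WRWW F=RBGR R=OBBR B=WOYB L=GGOO
After move 6 (R'): R=BROB U=WYWW F=RRGW D=YBYR B=GOYB
Query 1: F[3] = W
Query 2: D[0] = Y
Query 3: D[3] = R
Query 4: F[1] = R
Query 5: D[1] = B
Query 6: L[2] = O

Answer: W Y R R B O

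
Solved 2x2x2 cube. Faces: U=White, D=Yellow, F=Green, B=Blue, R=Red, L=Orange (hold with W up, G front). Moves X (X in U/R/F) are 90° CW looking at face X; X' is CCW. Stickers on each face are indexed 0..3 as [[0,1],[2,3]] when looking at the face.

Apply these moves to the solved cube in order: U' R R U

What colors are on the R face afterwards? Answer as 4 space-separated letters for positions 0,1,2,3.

After move 1 (U'): U=WWWW F=OOGG R=GGRR B=RRBB L=BBOO
After move 2 (R): R=RGRG U=WOWG F=OYGY D=YBYR B=WRWB
After move 3 (R): R=RRGG U=WYWY F=OBGR D=YWYW B=GROB
After move 4 (U): U=WWYY F=RRGR R=GRGG B=BBOB L=OBOO
Query: R face = GRGG

Answer: G R G G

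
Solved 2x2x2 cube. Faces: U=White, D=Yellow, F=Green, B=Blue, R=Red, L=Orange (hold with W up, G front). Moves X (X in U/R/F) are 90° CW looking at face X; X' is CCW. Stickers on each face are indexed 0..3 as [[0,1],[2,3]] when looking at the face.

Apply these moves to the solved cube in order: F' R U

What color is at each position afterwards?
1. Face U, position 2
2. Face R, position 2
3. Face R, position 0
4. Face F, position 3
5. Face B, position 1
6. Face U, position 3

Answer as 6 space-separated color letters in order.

After move 1 (F'): F=GGGG U=WWRR R=YRYR D=OOYY L=OWOW
After move 2 (R): R=YYRR U=WGRG F=GOGY D=OBYB B=RBWB
After move 3 (U): U=RWGG F=YYGY R=RBRR B=OWWB L=GOOW
Query 1: U[2] = G
Query 2: R[2] = R
Query 3: R[0] = R
Query 4: F[3] = Y
Query 5: B[1] = W
Query 6: U[3] = G

Answer: G R R Y W G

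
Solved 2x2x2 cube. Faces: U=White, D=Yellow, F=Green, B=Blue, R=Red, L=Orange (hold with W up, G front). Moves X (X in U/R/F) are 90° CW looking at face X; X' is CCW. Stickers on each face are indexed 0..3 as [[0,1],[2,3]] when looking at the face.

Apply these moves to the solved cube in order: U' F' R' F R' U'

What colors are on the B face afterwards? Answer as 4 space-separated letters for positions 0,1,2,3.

Answer: R Y G B

Derivation:
After move 1 (U'): U=WWWW F=OOGG R=GGRR B=RRBB L=BBOO
After move 2 (F'): F=OGOG U=WWGR R=YGYR D=BOYY L=BWOW
After move 3 (R'): R=GRYY U=WBGR F=OWOR D=BGYG B=YROB
After move 4 (F): F=OORW U=WBWW R=GRRY D=YGYG L=BBOG
After move 5 (R'): R=RYGR U=WOWY F=OBRW D=YOYW B=GRGB
After move 6 (U'): U=OYWW F=BBRW R=OBGR B=RYGB L=GROG
Query: B face = RYGB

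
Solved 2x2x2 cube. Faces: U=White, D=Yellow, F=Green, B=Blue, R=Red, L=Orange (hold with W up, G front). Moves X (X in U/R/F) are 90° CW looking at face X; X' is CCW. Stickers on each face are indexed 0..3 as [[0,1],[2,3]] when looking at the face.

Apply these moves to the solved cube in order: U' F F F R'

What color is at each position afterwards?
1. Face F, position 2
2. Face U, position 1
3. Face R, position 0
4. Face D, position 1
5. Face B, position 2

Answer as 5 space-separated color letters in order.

After move 1 (U'): U=WWWW F=OOGG R=GGRR B=RRBB L=BBOO
After move 2 (F): F=GOGO U=WWOB R=WGWR D=RGYY L=BYOY
After move 3 (F): F=GGOO U=WWYY R=OGBR D=WWYY L=BROG
After move 4 (F): F=OGOG U=WWGR R=YGYR D=BOYY L=BWOW
After move 5 (R'): R=GRYY U=WBGR F=OWOR D=BGYG B=YROB
Query 1: F[2] = O
Query 2: U[1] = B
Query 3: R[0] = G
Query 4: D[1] = G
Query 5: B[2] = O

Answer: O B G G O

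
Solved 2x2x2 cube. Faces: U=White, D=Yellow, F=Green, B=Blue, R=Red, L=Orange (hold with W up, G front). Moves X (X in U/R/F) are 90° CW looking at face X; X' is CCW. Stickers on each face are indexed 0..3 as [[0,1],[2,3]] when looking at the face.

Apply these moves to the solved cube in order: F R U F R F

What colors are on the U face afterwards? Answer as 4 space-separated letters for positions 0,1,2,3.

Answer: O W B R

Derivation:
After move 1 (F): F=GGGG U=WWOO R=WRWR D=RRYY L=OYOY
After move 2 (R): R=WWRR U=WGOG F=GRGY D=RBYB B=OBWB
After move 3 (U): U=OWGG F=WWGY R=OBRR B=OYWB L=GROY
After move 4 (F): F=GWYW U=OWYR R=GBGR D=ROYB L=GROB
After move 5 (R): R=GGRB U=OWYW F=GOYB D=RWYO B=RYWB
After move 6 (F): F=YGBO U=OWBR R=YGWB D=RGYO L=GROW
Query: U face = OWBR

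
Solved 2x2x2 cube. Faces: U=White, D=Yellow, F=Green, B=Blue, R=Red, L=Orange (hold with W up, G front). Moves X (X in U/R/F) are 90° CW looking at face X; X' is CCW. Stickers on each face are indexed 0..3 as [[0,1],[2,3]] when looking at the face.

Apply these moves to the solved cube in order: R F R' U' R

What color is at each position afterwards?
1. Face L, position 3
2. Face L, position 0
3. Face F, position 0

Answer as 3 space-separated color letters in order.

After move 1 (R): R=RRRR U=WGWG F=GYGY D=YBYB B=WBWB
After move 2 (F): F=GGYY U=WGOO R=WRGR D=RRYB L=OYOB
After move 3 (R'): R=RRWG U=WWOW F=GGYO D=RGYY B=BBRB
After move 4 (U'): U=WWWO F=OYYO R=GGWG B=RRRB L=BBOB
After move 5 (R): R=WGGG U=WYWO F=OGYY D=RRYR B=ORWB
Query 1: L[3] = B
Query 2: L[0] = B
Query 3: F[0] = O

Answer: B B O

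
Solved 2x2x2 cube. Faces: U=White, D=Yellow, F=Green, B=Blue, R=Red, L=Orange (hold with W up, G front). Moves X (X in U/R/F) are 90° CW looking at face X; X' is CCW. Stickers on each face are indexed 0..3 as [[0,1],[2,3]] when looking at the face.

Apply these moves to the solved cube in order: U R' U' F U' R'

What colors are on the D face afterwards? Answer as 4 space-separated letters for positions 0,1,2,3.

After move 1 (U): U=WWWW F=RRGG R=BBRR B=OOBB L=GGOO
After move 2 (R'): R=BRBR U=WBWO F=RWGW D=YRYG B=YOYB
After move 3 (U'): U=BOWW F=GGGW R=RWBR B=BRYB L=YOOO
After move 4 (F): F=GGWG U=BOOO R=WWWR D=BRYG L=YYOR
After move 5 (U'): U=OOBO F=YYWG R=GGWR B=WWYB L=BROR
After move 6 (R'): R=GRGW U=OYBW F=YOWO D=BYYG B=GWRB
Query: D face = BYYG

Answer: B Y Y G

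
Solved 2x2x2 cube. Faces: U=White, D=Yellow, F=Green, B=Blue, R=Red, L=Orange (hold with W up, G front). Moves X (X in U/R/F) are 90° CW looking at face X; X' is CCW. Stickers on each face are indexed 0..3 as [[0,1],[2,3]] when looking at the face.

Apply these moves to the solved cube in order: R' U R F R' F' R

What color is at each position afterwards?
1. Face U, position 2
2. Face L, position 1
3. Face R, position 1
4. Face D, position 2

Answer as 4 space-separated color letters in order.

Answer: Y B R Y

Derivation:
After move 1 (R'): R=RRRR U=WBWB F=GWGW D=YGYG B=YBYB
After move 2 (U): U=WWBB F=RRGW R=YBRR B=OOYB L=GWOO
After move 3 (R): R=RYRB U=WRBW F=RGGG D=YYYO B=BOWB
After move 4 (F): F=GRGG U=WROW R=BYWB D=RRYO L=GYOY
After move 5 (R'): R=YBBW U=WWOB F=GRGW D=RRYG B=OORB
After move 6 (F'): F=RWGG U=WWYB R=RBRW D=YYYG L=GBOO
After move 7 (R): R=RRWB U=WWYG F=RYGG D=YRYO B=BOWB
Query 1: U[2] = Y
Query 2: L[1] = B
Query 3: R[1] = R
Query 4: D[2] = Y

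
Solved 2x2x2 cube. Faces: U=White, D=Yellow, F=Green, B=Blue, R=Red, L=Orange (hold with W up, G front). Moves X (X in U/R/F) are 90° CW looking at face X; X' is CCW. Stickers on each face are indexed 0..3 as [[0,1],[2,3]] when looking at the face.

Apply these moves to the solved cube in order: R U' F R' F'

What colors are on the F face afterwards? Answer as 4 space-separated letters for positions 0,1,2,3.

Answer: G B G Y

Derivation:
After move 1 (R): R=RRRR U=WGWG F=GYGY D=YBYB B=WBWB
After move 2 (U'): U=GGWW F=OOGY R=GYRR B=RRWB L=WBOO
After move 3 (F): F=GOYO U=GGOB R=WYWR D=RGYB L=WYOB
After move 4 (R'): R=YRWW U=GWOR F=GGYB D=ROYO B=BRGB
After move 5 (F'): F=GBGY U=GWYW R=ORRW D=YBYO L=WROO
Query: F face = GBGY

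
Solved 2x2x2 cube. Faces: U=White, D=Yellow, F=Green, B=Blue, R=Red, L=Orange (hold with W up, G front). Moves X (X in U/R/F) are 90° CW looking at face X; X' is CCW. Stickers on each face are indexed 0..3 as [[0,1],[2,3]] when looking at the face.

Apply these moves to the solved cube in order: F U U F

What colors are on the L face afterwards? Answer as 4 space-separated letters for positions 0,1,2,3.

Answer: W R O R

Derivation:
After move 1 (F): F=GGGG U=WWOO R=WRWR D=RRYY L=OYOY
After move 2 (U): U=OWOW F=WRGG R=BBWR B=OYBB L=GGOY
After move 3 (U): U=OOWW F=BBGG R=OYWR B=GGBB L=WROY
After move 4 (F): F=GBGB U=OOYR R=WYWR D=WOYY L=WROR
Query: L face = WROR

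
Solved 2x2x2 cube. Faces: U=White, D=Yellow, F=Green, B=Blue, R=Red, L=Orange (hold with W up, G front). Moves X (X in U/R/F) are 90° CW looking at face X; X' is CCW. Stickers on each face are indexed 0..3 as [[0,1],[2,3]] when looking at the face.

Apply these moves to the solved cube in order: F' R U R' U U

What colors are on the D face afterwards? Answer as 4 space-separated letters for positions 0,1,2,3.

Answer: O Y Y Y

Derivation:
After move 1 (F'): F=GGGG U=WWRR R=YRYR D=OOYY L=OWOW
After move 2 (R): R=YYRR U=WGRG F=GOGY D=OBYB B=RBWB
After move 3 (U): U=RWGG F=YYGY R=RBRR B=OWWB L=GOOW
After move 4 (R'): R=BRRR U=RWGO F=YWGG D=OYYY B=BWBB
After move 5 (U): U=GROW F=BRGG R=BWRR B=GOBB L=YWOW
After move 6 (U): U=OGWR F=BWGG R=GORR B=YWBB L=BROW
Query: D face = OYYY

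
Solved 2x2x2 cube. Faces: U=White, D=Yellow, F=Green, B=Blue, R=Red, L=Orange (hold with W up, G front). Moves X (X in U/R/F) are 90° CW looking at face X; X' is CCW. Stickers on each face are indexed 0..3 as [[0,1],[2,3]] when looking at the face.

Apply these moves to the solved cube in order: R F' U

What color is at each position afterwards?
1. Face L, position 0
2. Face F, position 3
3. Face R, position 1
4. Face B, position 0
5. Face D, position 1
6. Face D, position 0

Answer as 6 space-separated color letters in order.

Answer: Y G B O O O

Derivation:
After move 1 (R): R=RRRR U=WGWG F=GYGY D=YBYB B=WBWB
After move 2 (F'): F=YYGG U=WGRR R=BRYR D=OOYB L=OGOW
After move 3 (U): U=RWRG F=BRGG R=WBYR B=OGWB L=YYOW
Query 1: L[0] = Y
Query 2: F[3] = G
Query 3: R[1] = B
Query 4: B[0] = O
Query 5: D[1] = O
Query 6: D[0] = O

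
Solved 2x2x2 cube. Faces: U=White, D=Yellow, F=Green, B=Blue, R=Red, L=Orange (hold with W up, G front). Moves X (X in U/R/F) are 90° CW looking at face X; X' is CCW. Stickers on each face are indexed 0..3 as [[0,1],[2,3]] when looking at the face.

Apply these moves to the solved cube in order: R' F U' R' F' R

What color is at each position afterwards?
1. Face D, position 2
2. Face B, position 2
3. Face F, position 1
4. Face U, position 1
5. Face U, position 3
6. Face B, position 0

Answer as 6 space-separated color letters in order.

Answer: Y Y G O W G

Derivation:
After move 1 (R'): R=RRRR U=WBWB F=GWGW D=YGYG B=YBYB
After move 2 (F): F=GGWW U=WBOO R=WRBR D=RRYG L=OYOG
After move 3 (U'): U=BOWO F=OYWW R=GGBR B=WRYB L=YBOG
After move 4 (R'): R=GRGB U=BYWW F=OOWO D=RYYW B=GRRB
After move 5 (F'): F=OOOW U=BYGG R=YRRB D=BGYW L=YWOW
After move 6 (R): R=RYBR U=BOGW F=OGOW D=BRYG B=GRYB
Query 1: D[2] = Y
Query 2: B[2] = Y
Query 3: F[1] = G
Query 4: U[1] = O
Query 5: U[3] = W
Query 6: B[0] = G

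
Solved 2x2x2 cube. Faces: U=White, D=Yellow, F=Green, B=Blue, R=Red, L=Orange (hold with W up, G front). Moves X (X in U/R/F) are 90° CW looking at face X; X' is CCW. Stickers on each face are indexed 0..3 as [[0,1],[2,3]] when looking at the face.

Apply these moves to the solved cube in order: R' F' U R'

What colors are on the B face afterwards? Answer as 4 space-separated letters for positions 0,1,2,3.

After move 1 (R'): R=RRRR U=WBWB F=GWGW D=YGYG B=YBYB
After move 2 (F'): F=WWGG U=WBRR R=GRYR D=OOYG L=OBOW
After move 3 (U): U=RWRB F=GRGG R=YBYR B=OBYB L=WWOW
After move 4 (R'): R=BRYY U=RYRO F=GWGB D=ORYG B=GBOB
Query: B face = GBOB

Answer: G B O B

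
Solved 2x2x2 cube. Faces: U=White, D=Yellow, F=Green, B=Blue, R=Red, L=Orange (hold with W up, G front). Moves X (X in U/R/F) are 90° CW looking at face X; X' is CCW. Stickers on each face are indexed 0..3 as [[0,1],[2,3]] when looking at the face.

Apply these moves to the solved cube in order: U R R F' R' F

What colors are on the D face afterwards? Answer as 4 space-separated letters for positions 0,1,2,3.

Answer: W R Y G

Derivation:
After move 1 (U): U=WWWW F=RRGG R=BBRR B=OOBB L=GGOO
After move 2 (R): R=RBRB U=WRWG F=RYGY D=YBYO B=WOWB
After move 3 (R): R=RRBB U=WYWY F=RBGO D=YWYW B=GORB
After move 4 (F'): F=BORG U=WYRB R=WRYB D=GOYW L=GYOW
After move 5 (R'): R=RBWY U=WRRG F=BYRB D=GOYG B=WOOB
After move 6 (F): F=RBBY U=WRWY R=RBGY D=WRYG L=GGOO
Query: D face = WRYG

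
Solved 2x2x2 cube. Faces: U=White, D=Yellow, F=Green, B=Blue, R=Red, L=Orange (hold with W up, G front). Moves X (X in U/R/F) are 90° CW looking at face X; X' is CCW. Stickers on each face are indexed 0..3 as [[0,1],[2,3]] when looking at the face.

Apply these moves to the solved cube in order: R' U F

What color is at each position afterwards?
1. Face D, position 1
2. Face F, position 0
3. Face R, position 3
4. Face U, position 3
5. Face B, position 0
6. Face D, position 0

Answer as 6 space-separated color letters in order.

After move 1 (R'): R=RRRR U=WBWB F=GWGW D=YGYG B=YBYB
After move 2 (U): U=WWBB F=RRGW R=YBRR B=OOYB L=GWOO
After move 3 (F): F=GRWR U=WWOW R=BBBR D=RYYG L=GYOG
Query 1: D[1] = Y
Query 2: F[0] = G
Query 3: R[3] = R
Query 4: U[3] = W
Query 5: B[0] = O
Query 6: D[0] = R

Answer: Y G R W O R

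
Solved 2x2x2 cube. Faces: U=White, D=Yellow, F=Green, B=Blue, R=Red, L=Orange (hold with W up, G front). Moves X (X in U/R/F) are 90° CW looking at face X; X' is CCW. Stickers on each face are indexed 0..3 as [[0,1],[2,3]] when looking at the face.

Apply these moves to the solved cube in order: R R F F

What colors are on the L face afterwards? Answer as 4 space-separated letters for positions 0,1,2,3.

Answer: O R O R

Derivation:
After move 1 (R): R=RRRR U=WGWG F=GYGY D=YBYB B=WBWB
After move 2 (R): R=RRRR U=WYWY F=GBGB D=YWYW B=GBGB
After move 3 (F): F=GGBB U=WYOO R=WRYR D=RRYW L=OYOW
After move 4 (F): F=BGBG U=WYWY R=OROR D=YWYW L=OROR
Query: L face = OROR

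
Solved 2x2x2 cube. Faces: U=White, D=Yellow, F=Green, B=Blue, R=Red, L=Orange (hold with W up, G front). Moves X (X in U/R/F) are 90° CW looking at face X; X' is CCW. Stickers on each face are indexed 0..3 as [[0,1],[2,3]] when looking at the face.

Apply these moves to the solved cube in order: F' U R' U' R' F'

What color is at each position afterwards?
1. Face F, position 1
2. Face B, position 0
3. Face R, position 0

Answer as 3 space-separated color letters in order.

Answer: R G G

Derivation:
After move 1 (F'): F=GGGG U=WWRR R=YRYR D=OOYY L=OWOW
After move 2 (U): U=RWRW F=YRGG R=BBYR B=OWBB L=GGOW
After move 3 (R'): R=BRBY U=RBRO F=YWGW D=ORYG B=YWOB
After move 4 (U'): U=BORR F=GGGW R=YWBY B=BROB L=YWOW
After move 5 (R'): R=WYYB U=BORB F=GOGR D=OGYW B=GRRB
After move 6 (F'): F=ORGG U=BOWY R=GYOB D=WWYW L=YBOR
Query 1: F[1] = R
Query 2: B[0] = G
Query 3: R[0] = G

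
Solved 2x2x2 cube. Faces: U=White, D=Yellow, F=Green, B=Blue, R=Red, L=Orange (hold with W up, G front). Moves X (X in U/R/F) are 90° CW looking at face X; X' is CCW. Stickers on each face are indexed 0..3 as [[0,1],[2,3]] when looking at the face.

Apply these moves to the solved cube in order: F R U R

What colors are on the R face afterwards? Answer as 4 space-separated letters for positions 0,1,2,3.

Answer: R O R B

Derivation:
After move 1 (F): F=GGGG U=WWOO R=WRWR D=RRYY L=OYOY
After move 2 (R): R=WWRR U=WGOG F=GRGY D=RBYB B=OBWB
After move 3 (U): U=OWGG F=WWGY R=OBRR B=OYWB L=GROY
After move 4 (R): R=RORB U=OWGY F=WBGB D=RWYO B=GYWB
Query: R face = RORB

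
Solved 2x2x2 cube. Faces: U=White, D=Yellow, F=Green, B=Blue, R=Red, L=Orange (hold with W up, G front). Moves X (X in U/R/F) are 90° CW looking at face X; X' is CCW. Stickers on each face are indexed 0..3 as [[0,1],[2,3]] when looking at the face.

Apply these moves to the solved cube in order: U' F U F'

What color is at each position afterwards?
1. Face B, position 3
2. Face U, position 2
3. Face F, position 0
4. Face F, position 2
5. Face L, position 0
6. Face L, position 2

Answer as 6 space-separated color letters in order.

After move 1 (U'): U=WWWW F=OOGG R=GGRR B=RRBB L=BBOO
After move 2 (F): F=GOGO U=WWOB R=WGWR D=RGYY L=BYOY
After move 3 (U): U=OWBW F=WGGO R=RRWR B=BYBB L=GOOY
After move 4 (F'): F=GOWG U=OWRW R=GRRR D=OYYY L=GWOB
Query 1: B[3] = B
Query 2: U[2] = R
Query 3: F[0] = G
Query 4: F[2] = W
Query 5: L[0] = G
Query 6: L[2] = O

Answer: B R G W G O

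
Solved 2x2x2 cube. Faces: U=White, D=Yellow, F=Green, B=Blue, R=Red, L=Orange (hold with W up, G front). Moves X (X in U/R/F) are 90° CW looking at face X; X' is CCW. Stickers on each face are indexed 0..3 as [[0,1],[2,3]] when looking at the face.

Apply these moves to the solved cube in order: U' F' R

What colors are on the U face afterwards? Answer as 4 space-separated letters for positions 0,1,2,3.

Answer: W G G G

Derivation:
After move 1 (U'): U=WWWW F=OOGG R=GGRR B=RRBB L=BBOO
After move 2 (F'): F=OGOG U=WWGR R=YGYR D=BOYY L=BWOW
After move 3 (R): R=YYRG U=WGGG F=OOOY D=BBYR B=RRWB
Query: U face = WGGG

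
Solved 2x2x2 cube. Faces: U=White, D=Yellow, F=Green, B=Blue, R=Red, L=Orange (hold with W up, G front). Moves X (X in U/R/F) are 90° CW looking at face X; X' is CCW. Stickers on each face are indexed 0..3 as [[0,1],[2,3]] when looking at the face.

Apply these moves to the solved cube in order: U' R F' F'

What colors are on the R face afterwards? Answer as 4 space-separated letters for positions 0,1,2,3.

Answer: O G B G

Derivation:
After move 1 (U'): U=WWWW F=OOGG R=GGRR B=RRBB L=BBOO
After move 2 (R): R=RGRG U=WOWG F=OYGY D=YBYR B=WRWB
After move 3 (F'): F=YYOG U=WORR R=BGYG D=BOYR L=BGOW
After move 4 (F'): F=YGYO U=WOBY R=OGBG D=GWYR L=BROR
Query: R face = OGBG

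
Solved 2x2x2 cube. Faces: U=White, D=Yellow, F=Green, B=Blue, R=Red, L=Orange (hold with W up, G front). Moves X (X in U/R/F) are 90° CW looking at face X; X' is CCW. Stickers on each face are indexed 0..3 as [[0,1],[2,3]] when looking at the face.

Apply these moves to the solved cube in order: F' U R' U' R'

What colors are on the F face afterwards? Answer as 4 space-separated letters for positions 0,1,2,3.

Answer: G O G R

Derivation:
After move 1 (F'): F=GGGG U=WWRR R=YRYR D=OOYY L=OWOW
After move 2 (U): U=RWRW F=YRGG R=BBYR B=OWBB L=GGOW
After move 3 (R'): R=BRBY U=RBRO F=YWGW D=ORYG B=YWOB
After move 4 (U'): U=BORR F=GGGW R=YWBY B=BROB L=YWOW
After move 5 (R'): R=WYYB U=BORB F=GOGR D=OGYW B=GRRB
Query: F face = GOGR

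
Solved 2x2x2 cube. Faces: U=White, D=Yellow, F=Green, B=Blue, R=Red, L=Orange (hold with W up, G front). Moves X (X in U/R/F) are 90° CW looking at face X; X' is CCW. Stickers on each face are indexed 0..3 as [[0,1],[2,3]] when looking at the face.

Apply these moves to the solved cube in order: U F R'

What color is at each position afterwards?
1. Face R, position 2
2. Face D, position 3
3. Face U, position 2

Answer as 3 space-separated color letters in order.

Answer: W R O

Derivation:
After move 1 (U): U=WWWW F=RRGG R=BBRR B=OOBB L=GGOO
After move 2 (F): F=GRGR U=WWOG R=WBWR D=RBYY L=GYOY
After move 3 (R'): R=BRWW U=WBOO F=GWGG D=RRYR B=YOBB
Query 1: R[2] = W
Query 2: D[3] = R
Query 3: U[2] = O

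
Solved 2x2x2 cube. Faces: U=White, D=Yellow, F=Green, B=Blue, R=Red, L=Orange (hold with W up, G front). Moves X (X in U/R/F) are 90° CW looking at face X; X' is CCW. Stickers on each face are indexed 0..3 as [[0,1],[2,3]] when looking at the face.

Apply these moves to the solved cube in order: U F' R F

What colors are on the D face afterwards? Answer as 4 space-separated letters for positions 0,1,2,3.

Answer: R Y Y O

Derivation:
After move 1 (U): U=WWWW F=RRGG R=BBRR B=OOBB L=GGOO
After move 2 (F'): F=RGRG U=WWBR R=YBYR D=GOYY L=GWOW
After move 3 (R): R=YYRB U=WGBG F=RORY D=GBYO B=ROWB
After move 4 (F): F=RRYO U=WGWW R=BYGB D=RYYO L=GGOB
Query: D face = RYYO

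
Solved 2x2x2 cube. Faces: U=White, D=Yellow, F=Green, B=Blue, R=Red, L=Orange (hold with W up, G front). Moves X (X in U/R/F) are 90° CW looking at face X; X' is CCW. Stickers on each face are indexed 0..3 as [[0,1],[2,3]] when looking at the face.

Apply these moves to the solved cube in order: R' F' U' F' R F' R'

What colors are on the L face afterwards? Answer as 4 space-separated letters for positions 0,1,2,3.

Answer: Y G O W

Derivation:
After move 1 (R'): R=RRRR U=WBWB F=GWGW D=YGYG B=YBYB
After move 2 (F'): F=WWGG U=WBRR R=GRYR D=OOYG L=OBOW
After move 3 (U'): U=BRWR F=OBGG R=WWYR B=GRYB L=YBOW
After move 4 (F'): F=BGOG U=BRWY R=OWOR D=BWYG L=YROW
After move 5 (R): R=OORW U=BGWG F=BWOG D=BYYG B=YRRB
After move 6 (F'): F=WGBO U=BGOR R=YOBW D=RWYG L=YGOW
After move 7 (R'): R=OWYB U=BROY F=WGBR D=RGYO B=GRWB
Query: L face = YGOW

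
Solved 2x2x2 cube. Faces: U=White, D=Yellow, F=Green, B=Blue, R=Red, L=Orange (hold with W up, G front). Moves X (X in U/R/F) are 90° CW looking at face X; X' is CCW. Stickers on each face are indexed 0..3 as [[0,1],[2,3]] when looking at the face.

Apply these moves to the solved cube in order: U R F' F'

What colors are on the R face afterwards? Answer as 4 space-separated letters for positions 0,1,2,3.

Answer: O B G B

Derivation:
After move 1 (U): U=WWWW F=RRGG R=BBRR B=OOBB L=GGOO
After move 2 (R): R=RBRB U=WRWG F=RYGY D=YBYO B=WOWB
After move 3 (F'): F=YYRG U=WRRR R=BBYB D=GOYO L=GGOW
After move 4 (F'): F=YGYR U=WRBY R=OBGB D=GWYO L=GROR
Query: R face = OBGB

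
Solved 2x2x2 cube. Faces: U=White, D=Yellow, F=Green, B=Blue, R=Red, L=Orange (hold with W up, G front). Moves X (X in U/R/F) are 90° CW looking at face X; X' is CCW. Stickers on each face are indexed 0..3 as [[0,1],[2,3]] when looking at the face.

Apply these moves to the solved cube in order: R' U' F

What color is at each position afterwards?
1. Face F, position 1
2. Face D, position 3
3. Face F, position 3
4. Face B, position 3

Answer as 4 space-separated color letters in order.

Answer: O G O B

Derivation:
After move 1 (R'): R=RRRR U=WBWB F=GWGW D=YGYG B=YBYB
After move 2 (U'): U=BBWW F=OOGW R=GWRR B=RRYB L=YBOO
After move 3 (F): F=GOWO U=BBOB R=WWWR D=RGYG L=YYOG
Query 1: F[1] = O
Query 2: D[3] = G
Query 3: F[3] = O
Query 4: B[3] = B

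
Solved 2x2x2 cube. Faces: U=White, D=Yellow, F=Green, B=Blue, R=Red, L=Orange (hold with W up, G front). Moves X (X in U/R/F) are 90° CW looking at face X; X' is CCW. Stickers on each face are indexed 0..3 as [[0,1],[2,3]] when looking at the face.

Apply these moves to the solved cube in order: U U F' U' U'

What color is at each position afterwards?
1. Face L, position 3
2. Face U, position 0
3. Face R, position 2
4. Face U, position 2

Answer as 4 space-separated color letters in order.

After move 1 (U): U=WWWW F=RRGG R=BBRR B=OOBB L=GGOO
After move 2 (U): U=WWWW F=BBGG R=OORR B=GGBB L=RROO
After move 3 (F'): F=BGBG U=WWOR R=YOYR D=ROYY L=RWOW
After move 4 (U'): U=WRWO F=RWBG R=BGYR B=YOBB L=GGOW
After move 5 (U'): U=ROWW F=GGBG R=RWYR B=BGBB L=YOOW
Query 1: L[3] = W
Query 2: U[0] = R
Query 3: R[2] = Y
Query 4: U[2] = W

Answer: W R Y W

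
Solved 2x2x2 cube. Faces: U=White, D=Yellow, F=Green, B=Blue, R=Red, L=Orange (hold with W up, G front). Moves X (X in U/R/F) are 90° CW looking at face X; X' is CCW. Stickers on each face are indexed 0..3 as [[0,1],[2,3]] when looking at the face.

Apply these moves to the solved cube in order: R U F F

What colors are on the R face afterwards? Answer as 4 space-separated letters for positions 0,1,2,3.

Answer: O B Y R

Derivation:
After move 1 (R): R=RRRR U=WGWG F=GYGY D=YBYB B=WBWB
After move 2 (U): U=WWGG F=RRGY R=WBRR B=OOWB L=GYOO
After move 3 (F): F=GRYR U=WWOY R=GBGR D=RWYB L=GYOB
After move 4 (F): F=YGRR U=WWBY R=OBYR D=GGYB L=GROW
Query: R face = OBYR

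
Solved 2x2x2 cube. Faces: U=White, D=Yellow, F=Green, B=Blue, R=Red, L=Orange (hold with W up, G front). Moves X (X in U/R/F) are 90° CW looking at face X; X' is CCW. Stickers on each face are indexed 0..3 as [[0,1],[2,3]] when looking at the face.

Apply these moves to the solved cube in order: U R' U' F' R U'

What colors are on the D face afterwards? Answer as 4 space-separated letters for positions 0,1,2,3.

Answer: O Y Y B

Derivation:
After move 1 (U): U=WWWW F=RRGG R=BBRR B=OOBB L=GGOO
After move 2 (R'): R=BRBR U=WBWO F=RWGW D=YRYG B=YOYB
After move 3 (U'): U=BOWW F=GGGW R=RWBR B=BRYB L=YOOO
After move 4 (F'): F=GWGG U=BORB R=RWYR D=OOYG L=YWOW
After move 5 (R): R=YRRW U=BWRG F=GOGG D=OYYB B=BROB
After move 6 (U'): U=WGBR F=YWGG R=GORW B=YROB L=BROW
Query: D face = OYYB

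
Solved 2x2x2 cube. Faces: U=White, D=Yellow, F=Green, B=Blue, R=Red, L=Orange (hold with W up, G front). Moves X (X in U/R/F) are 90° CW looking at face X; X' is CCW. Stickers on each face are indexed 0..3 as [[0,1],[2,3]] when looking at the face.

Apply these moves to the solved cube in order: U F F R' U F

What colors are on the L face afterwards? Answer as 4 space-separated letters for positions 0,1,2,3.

After move 1 (U): U=WWWW F=RRGG R=BBRR B=OOBB L=GGOO
After move 2 (F): F=GRGR U=WWOG R=WBWR D=RBYY L=GYOY
After move 3 (F): F=GGRR U=WWYY R=OBGR D=WWYY L=GROB
After move 4 (R'): R=BROG U=WBYO F=GWRY D=WGYR B=YOWB
After move 5 (U): U=YWOB F=BRRY R=YOOG B=GRWB L=GWOB
After move 6 (F): F=RBYR U=YWBW R=OOBG D=OYYR L=GWOG
Query: L face = GWOG

Answer: G W O G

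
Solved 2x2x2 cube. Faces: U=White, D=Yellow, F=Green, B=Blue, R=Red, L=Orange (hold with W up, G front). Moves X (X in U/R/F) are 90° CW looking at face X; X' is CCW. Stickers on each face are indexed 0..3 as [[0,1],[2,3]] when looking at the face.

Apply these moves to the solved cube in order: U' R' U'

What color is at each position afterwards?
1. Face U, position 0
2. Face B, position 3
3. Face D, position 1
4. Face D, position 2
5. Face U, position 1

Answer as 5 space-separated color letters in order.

After move 1 (U'): U=WWWW F=OOGG R=GGRR B=RRBB L=BBOO
After move 2 (R'): R=GRGR U=WBWR F=OWGW D=YOYG B=YRYB
After move 3 (U'): U=BRWW F=BBGW R=OWGR B=GRYB L=YROO
Query 1: U[0] = B
Query 2: B[3] = B
Query 3: D[1] = O
Query 4: D[2] = Y
Query 5: U[1] = R

Answer: B B O Y R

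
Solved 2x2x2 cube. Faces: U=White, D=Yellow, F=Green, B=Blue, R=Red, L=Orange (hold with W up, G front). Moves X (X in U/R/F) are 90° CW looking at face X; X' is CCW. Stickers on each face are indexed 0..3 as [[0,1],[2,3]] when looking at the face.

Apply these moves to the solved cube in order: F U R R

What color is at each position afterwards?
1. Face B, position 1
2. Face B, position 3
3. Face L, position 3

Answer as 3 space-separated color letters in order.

After move 1 (F): F=GGGG U=WWOO R=WRWR D=RRYY L=OYOY
After move 2 (U): U=OWOW F=WRGG R=BBWR B=OYBB L=GGOY
After move 3 (R): R=WBRB U=OROG F=WRGY D=RBYO B=WYWB
After move 4 (R): R=RWBB U=OROY F=WBGO D=RWYW B=GYRB
Query 1: B[1] = Y
Query 2: B[3] = B
Query 3: L[3] = Y

Answer: Y B Y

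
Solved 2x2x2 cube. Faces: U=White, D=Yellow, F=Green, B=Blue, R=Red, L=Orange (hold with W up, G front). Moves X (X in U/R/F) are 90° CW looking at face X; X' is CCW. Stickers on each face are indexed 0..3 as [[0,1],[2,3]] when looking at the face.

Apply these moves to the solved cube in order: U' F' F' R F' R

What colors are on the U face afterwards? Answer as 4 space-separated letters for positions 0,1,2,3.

Answer: W Y B O

Derivation:
After move 1 (U'): U=WWWW F=OOGG R=GGRR B=RRBB L=BBOO
After move 2 (F'): F=OGOG U=WWGR R=YGYR D=BOYY L=BWOW
After move 3 (F'): F=GGOO U=WWYY R=OGBR D=WWYY L=BROG
After move 4 (R): R=BORG U=WGYO F=GWOY D=WBYR B=YRWB
After move 5 (F'): F=WYGO U=WGBR R=BOWG D=RGYR L=BOOY
After move 6 (R): R=WBGO U=WYBO F=WGGR D=RWYY B=RRGB
Query: U face = WYBO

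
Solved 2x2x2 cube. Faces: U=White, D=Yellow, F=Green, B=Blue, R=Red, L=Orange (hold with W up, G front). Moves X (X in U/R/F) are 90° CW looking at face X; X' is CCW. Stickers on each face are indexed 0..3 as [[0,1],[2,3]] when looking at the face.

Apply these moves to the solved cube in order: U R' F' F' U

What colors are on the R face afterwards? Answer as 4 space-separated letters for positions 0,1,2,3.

After move 1 (U): U=WWWW F=RRGG R=BBRR B=OOBB L=GGOO
After move 2 (R'): R=BRBR U=WBWO F=RWGW D=YRYG B=YOYB
After move 3 (F'): F=WWRG U=WBBB R=RRYR D=GOYG L=GOOW
After move 4 (F'): F=WGWR U=WBRY R=ORGR D=OWYG L=GBOB
After move 5 (U): U=RWYB F=ORWR R=YOGR B=GBYB L=WGOB
Query: R face = YOGR

Answer: Y O G R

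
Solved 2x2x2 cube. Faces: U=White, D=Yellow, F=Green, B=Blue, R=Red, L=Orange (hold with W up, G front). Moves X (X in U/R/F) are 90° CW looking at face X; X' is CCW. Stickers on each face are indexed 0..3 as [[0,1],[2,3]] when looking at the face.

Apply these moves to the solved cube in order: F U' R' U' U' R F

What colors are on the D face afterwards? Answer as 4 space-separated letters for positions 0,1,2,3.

Answer: W G Y O

Derivation:
After move 1 (F): F=GGGG U=WWOO R=WRWR D=RRYY L=OYOY
After move 2 (U'): U=WOWO F=OYGG R=GGWR B=WRBB L=BBOY
After move 3 (R'): R=GRGW U=WBWW F=OOGO D=RYYG B=YRRB
After move 4 (U'): U=BWWW F=BBGO R=OOGW B=GRRB L=YROY
After move 5 (U'): U=WWBW F=YRGO R=BBGW B=OORB L=GROY
After move 6 (R): R=GBWB U=WRBO F=YYGG D=RRYO B=WOWB
After move 7 (F): F=GYGY U=WRYR R=BBOB D=WGYO L=GROR
Query: D face = WGYO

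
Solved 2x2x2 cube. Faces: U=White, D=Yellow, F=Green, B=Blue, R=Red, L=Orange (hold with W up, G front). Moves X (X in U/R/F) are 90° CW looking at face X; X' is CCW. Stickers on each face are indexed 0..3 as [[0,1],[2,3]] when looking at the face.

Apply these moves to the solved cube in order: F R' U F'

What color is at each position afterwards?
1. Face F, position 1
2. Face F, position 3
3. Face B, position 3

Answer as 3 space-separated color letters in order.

Answer: O G B

Derivation:
After move 1 (F): F=GGGG U=WWOO R=WRWR D=RRYY L=OYOY
After move 2 (R'): R=RRWW U=WBOB F=GWGO D=RGYG B=YBRB
After move 3 (U): U=OWBB F=RRGO R=YBWW B=OYRB L=GWOY
After move 4 (F'): F=RORG U=OWYW R=GBRW D=WYYG L=GBOB
Query 1: F[1] = O
Query 2: F[3] = G
Query 3: B[3] = B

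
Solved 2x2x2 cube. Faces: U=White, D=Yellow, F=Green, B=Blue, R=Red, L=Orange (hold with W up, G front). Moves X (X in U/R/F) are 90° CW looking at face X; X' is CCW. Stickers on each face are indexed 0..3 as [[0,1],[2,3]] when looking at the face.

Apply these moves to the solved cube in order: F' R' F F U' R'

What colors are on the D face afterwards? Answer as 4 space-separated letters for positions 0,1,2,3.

Answer: B Y Y G

Derivation:
After move 1 (F'): F=GGGG U=WWRR R=YRYR D=OOYY L=OWOW
After move 2 (R'): R=RRYY U=WBRB F=GWGR D=OGYG B=YBOB
After move 3 (F): F=GGRW U=WBWW R=RRBY D=YRYG L=OOOG
After move 4 (F): F=RGWG U=WBGO R=WRWY D=BRYG L=OYOR
After move 5 (U'): U=BOWG F=OYWG R=RGWY B=WROB L=YBOR
After move 6 (R'): R=GYRW U=BOWW F=OOWG D=BYYG B=GRRB
Query: D face = BYYG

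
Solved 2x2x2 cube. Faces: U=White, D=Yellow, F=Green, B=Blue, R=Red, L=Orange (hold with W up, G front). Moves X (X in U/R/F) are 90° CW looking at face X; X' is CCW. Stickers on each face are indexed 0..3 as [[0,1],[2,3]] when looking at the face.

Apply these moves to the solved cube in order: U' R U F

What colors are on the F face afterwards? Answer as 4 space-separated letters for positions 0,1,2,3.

Answer: G R Y G

Derivation:
After move 1 (U'): U=WWWW F=OOGG R=GGRR B=RRBB L=BBOO
After move 2 (R): R=RGRG U=WOWG F=OYGY D=YBYR B=WRWB
After move 3 (U): U=WWGO F=RGGY R=WRRG B=BBWB L=OYOO
After move 4 (F): F=GRYG U=WWOY R=GROG D=RWYR L=OYOB
Query: F face = GRYG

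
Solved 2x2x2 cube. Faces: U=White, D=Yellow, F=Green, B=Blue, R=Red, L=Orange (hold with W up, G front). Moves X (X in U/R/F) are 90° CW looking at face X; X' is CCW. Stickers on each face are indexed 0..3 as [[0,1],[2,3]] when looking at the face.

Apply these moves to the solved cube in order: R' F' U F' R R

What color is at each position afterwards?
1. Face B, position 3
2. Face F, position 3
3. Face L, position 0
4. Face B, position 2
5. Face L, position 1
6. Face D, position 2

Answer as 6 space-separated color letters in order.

After move 1 (R'): R=RRRR U=WBWB F=GWGW D=YGYG B=YBYB
After move 2 (F'): F=WWGG U=WBRR R=GRYR D=OOYG L=OBOW
After move 3 (U): U=RWRB F=GRGG R=YBYR B=OBYB L=WWOW
After move 4 (F'): F=RGGG U=RWYY R=OBOR D=WWYG L=WBOR
After move 5 (R): R=OORB U=RGYG F=RWGG D=WYYO B=YBWB
After move 6 (R): R=ROBO U=RWYG F=RYGO D=WWYY B=GBGB
Query 1: B[3] = B
Query 2: F[3] = O
Query 3: L[0] = W
Query 4: B[2] = G
Query 5: L[1] = B
Query 6: D[2] = Y

Answer: B O W G B Y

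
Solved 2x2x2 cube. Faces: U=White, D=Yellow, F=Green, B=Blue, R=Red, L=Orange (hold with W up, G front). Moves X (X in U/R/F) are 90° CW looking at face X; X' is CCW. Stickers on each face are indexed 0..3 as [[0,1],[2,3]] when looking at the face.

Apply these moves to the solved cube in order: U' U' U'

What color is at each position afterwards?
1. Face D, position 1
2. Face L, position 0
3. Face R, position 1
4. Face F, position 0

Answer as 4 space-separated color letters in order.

After move 1 (U'): U=WWWW F=OOGG R=GGRR B=RRBB L=BBOO
After move 2 (U'): U=WWWW F=BBGG R=OORR B=GGBB L=RROO
After move 3 (U'): U=WWWW F=RRGG R=BBRR B=OOBB L=GGOO
Query 1: D[1] = Y
Query 2: L[0] = G
Query 3: R[1] = B
Query 4: F[0] = R

Answer: Y G B R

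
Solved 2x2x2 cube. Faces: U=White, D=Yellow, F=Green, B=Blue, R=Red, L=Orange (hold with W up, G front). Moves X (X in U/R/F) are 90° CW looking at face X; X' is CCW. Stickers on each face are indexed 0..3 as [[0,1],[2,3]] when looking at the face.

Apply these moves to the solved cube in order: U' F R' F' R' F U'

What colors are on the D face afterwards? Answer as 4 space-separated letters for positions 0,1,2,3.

Answer: O R Y G

Derivation:
After move 1 (U'): U=WWWW F=OOGG R=GGRR B=RRBB L=BBOO
After move 2 (F): F=GOGO U=WWOB R=WGWR D=RGYY L=BYOY
After move 3 (R'): R=GRWW U=WBOR F=GWGB D=ROYO B=YRGB
After move 4 (F'): F=WBGG U=WBGW R=ORRW D=YYYO L=BROO
After move 5 (R'): R=RWOR U=WGGY F=WBGW D=YBYG B=ORYB
After move 6 (F): F=GWWB U=WGOR R=GWYR D=ORYG L=BYOB
After move 7 (U'): U=GRWO F=BYWB R=GWYR B=GWYB L=OROB
Query: D face = ORYG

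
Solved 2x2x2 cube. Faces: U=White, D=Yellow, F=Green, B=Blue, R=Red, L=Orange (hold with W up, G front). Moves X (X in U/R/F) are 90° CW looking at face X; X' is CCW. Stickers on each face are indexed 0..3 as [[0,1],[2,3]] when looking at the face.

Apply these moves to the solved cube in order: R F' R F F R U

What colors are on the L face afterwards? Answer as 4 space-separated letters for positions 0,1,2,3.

After move 1 (R): R=RRRR U=WGWG F=GYGY D=YBYB B=WBWB
After move 2 (F'): F=YYGG U=WGRR R=BRYR D=OOYB L=OGOW
After move 3 (R): R=YBRR U=WYRG F=YOGB D=OWYW B=RBGB
After move 4 (F): F=GYBO U=WYWG R=RBGR D=RYYW L=OOOW
After move 5 (F): F=BGOY U=WYWO R=WBGR D=GRYW L=OROY
After move 6 (R): R=GWRB U=WGWY F=BROW D=GGYR B=OBYB
After move 7 (U): U=WWYG F=GWOW R=OBRB B=ORYB L=BROY
Query: L face = BROY

Answer: B R O Y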